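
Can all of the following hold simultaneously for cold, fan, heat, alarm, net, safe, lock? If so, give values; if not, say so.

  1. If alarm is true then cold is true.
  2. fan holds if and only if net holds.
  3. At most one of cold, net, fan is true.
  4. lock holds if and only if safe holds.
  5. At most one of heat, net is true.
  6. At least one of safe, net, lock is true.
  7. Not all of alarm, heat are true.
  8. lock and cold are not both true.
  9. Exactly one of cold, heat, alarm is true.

cold=F; fan=F; heat=T; alarm=F; net=F; safe=T; lock=T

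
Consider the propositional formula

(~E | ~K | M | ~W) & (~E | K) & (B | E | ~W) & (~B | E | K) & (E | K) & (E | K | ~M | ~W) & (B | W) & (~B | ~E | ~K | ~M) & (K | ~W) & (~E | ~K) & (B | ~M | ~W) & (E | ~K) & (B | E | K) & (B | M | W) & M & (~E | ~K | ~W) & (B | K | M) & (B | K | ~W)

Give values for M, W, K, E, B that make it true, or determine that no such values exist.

Unsatisfiable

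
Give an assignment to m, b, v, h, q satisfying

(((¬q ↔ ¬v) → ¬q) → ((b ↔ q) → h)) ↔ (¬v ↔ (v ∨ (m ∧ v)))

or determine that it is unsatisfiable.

m = False; b = False; v = True; h = False; q = False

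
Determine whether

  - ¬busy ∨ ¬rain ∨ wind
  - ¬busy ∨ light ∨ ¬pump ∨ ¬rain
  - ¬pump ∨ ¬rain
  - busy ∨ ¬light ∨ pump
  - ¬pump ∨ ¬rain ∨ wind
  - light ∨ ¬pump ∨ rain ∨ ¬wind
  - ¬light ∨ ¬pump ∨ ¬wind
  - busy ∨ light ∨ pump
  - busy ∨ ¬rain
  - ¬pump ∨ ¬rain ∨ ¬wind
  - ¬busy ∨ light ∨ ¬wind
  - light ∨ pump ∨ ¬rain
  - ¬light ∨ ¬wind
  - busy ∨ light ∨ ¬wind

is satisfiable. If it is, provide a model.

Set wind = False.
Set pump = True.
  then (¬pump ∨ ¬rain) forces rain = False.
Set busy = True.
Set light = True.
All clauses satisfied.

wind = False; pump = True; busy = True; light = True; rain = False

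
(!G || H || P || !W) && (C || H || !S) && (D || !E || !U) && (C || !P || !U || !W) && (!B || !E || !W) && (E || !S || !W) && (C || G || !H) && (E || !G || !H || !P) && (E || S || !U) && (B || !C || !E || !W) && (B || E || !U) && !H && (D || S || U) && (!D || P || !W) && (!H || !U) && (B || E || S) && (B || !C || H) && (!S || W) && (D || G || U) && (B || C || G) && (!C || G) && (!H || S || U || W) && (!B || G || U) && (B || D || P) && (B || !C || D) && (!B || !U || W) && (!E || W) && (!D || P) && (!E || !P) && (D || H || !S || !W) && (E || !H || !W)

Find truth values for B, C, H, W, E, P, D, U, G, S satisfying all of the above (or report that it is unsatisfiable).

Unit clause (!H) forces H = False.
Set B = True.
Set C = False.
  then (C || H || !S) forces S = False.
Set W = False.
  then (!B || !U || W) forces U = False.
  then (!E || W) forces E = False.
  then (D || S || U) forces D = True.
  then (!B || G || U) forces G = True.
  then (!D || P) forces P = True.
All clauses satisfied.

B = True; C = False; H = False; W = False; E = False; P = True; D = True; U = False; G = True; S = False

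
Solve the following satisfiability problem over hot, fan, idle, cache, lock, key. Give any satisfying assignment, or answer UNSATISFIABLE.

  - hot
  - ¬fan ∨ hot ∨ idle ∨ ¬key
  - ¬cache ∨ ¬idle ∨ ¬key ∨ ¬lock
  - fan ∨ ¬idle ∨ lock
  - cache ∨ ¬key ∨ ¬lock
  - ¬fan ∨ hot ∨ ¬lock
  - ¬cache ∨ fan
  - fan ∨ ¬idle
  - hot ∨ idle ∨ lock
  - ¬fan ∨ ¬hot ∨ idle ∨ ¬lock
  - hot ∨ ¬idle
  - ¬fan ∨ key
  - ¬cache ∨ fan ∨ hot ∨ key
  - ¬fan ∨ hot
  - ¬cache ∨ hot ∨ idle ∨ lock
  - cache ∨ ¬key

hot: True, fan: True, idle: True, cache: True, lock: False, key: True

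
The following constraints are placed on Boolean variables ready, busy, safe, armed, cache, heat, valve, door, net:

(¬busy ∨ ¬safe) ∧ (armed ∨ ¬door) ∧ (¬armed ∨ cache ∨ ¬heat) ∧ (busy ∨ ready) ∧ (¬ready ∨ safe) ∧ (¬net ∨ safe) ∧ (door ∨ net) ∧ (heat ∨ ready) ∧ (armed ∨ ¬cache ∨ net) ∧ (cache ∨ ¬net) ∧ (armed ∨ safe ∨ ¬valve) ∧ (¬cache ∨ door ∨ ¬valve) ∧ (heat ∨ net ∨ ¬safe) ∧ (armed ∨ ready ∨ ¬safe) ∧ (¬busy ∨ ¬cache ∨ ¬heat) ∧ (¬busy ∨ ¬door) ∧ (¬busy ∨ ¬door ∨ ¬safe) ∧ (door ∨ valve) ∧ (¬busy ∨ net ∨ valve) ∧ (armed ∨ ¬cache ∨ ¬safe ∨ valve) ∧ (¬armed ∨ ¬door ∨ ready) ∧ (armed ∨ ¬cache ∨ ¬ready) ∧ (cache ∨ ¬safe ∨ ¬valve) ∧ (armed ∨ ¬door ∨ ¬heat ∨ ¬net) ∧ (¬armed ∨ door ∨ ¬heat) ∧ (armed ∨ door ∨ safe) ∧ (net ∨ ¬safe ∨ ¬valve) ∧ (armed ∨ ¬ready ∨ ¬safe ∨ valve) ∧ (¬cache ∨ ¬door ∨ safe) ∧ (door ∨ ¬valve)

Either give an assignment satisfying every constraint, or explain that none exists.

Set ready = True.
  then (¬ready ∨ safe) forces safe = True.
  then (¬busy ∨ ¬safe) forces busy = False.
Try armed = False:
  (armed ∨ ¬door) forces door = False.
  (door ∨ net) forces net = True.
  (cache ∨ ¬net) forces cache = True.
  clause (armed ∨ ¬cache ∨ ¬ready) is falsified — backtrack.
So armed = True.
Try cache = False:
  (¬armed ∨ cache ∨ ¬heat) forces heat = False.
  (cache ∨ ¬net) forces net = False.
  clause (heat ∨ net ∨ ¬safe) is falsified — backtrack.
So cache = True.
Set heat = True.
  then (¬armed ∨ door ∨ ¬heat) forces door = True.
Set valve = True.
  then (net ∨ ¬safe ∨ ¬valve) forces net = True.
All clauses satisfied.

ready=T, busy=F, safe=T, armed=T, cache=T, heat=T, valve=T, door=T, net=T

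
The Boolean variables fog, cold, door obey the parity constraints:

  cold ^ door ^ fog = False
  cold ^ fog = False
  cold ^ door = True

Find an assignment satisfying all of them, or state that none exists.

fog = True; cold = True; door = False

cold ^ door ^ fog = T ^ F ^ T = False ✓
cold ^ fog = T ^ T = False ✓
cold ^ door = T ^ F = True ✓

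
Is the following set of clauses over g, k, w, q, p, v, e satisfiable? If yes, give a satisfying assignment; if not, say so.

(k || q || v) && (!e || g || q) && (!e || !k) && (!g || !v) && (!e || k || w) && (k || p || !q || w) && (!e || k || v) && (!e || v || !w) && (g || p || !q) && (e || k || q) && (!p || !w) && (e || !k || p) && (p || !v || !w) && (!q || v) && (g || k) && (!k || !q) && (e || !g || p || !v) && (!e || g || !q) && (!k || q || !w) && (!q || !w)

Set g = True.
  then (!g || !v) forces v = False.
  then (!q || v) forces q = False.
  then (k || q || v) forces k = True.
  then (!e || !k) forces e = False.
  then (e || !k || p) forces p = True.
  then (!k || q || !w) forces w = False.
All clauses satisfied.

g=T, k=T, w=F, q=F, p=T, v=F, e=F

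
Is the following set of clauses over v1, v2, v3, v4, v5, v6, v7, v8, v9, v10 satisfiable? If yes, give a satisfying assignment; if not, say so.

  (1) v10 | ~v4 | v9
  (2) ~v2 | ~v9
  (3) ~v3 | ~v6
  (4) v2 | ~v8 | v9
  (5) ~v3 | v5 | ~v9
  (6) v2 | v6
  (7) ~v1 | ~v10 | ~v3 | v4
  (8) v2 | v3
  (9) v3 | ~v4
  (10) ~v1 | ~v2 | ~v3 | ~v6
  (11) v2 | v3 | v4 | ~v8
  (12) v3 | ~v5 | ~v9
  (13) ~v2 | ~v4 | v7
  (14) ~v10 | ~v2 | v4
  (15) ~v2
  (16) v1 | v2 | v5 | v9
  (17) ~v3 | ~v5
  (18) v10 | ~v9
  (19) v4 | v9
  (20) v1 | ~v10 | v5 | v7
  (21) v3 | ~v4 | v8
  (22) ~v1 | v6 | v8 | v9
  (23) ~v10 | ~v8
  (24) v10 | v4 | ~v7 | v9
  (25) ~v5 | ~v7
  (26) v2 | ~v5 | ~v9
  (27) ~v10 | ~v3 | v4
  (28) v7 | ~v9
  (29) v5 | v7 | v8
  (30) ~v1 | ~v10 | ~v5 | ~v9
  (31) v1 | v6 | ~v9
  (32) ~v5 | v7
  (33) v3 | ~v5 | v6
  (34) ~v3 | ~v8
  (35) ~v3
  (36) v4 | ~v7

Case v3 = True:
  Clause (~v3) is falsified — contradiction.
Case v3 = False:
  (v2 | v3) forces v2 = True.
  Clause (~v2) is falsified — contradiction.
Both cases fail, so the formula is unsatisfiable.

The formula is unsatisfiable.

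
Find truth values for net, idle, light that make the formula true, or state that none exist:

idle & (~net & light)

net=F, idle=T, light=T

  ~net & light = True
    ~net = True
Both conjuncts True, so the formula holds.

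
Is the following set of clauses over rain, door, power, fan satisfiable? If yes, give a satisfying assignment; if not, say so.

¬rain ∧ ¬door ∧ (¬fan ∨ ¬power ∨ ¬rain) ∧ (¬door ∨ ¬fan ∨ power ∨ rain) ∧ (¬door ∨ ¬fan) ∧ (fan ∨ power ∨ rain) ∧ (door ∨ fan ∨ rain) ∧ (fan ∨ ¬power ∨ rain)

Unit clause (¬rain) forces rain = False.
Unit clause (¬door) forces door = False.
In (door ∨ fan ∨ rain) only fan is left, so fan = True.
Set power = True.
All clauses satisfied.

rain = False, door = False, power = True, fan = True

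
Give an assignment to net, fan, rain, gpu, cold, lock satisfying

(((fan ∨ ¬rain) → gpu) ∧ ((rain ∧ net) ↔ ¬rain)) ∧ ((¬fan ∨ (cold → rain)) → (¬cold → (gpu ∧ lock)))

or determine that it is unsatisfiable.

net = False, fan = True, rain = True, gpu = True, cold = False, lock = True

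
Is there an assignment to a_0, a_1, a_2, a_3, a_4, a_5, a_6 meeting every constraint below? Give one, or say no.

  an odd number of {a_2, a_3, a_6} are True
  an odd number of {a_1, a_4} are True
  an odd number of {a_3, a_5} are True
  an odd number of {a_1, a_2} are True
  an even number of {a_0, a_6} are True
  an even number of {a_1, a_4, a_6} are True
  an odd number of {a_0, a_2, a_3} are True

a_0=T, a_1=T, a_2=F, a_3=F, a_4=F, a_5=T, a_6=T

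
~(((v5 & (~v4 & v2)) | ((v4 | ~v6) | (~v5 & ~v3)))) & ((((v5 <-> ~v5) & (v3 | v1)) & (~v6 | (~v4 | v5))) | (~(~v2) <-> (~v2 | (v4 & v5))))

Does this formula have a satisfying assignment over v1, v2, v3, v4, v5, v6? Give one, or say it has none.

Unsatisfiable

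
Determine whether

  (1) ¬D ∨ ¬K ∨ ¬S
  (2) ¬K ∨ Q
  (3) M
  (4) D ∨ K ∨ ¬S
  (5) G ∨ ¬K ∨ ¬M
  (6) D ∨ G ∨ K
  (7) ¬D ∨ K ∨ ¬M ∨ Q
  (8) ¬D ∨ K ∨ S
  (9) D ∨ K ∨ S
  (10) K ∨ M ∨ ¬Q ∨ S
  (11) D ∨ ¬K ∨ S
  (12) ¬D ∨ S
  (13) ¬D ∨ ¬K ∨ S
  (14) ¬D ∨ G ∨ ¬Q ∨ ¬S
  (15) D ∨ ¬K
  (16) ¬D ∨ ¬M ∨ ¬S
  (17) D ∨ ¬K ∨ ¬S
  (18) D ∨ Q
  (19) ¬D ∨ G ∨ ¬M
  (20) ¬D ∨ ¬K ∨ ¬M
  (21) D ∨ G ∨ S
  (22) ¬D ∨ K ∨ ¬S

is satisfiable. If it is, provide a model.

Case D = True:
  (M) forces M = True.
  (¬D ∨ S) forces S = True.
  Clause (¬D ∨ ¬M ∨ ¬S) is falsified — contradiction.
Case D = False:
  (M) forces M = True.
  (D ∨ ¬K) forces K = False.
  (D ∨ K ∨ ¬S) forces S = False.
  Clause (D ∨ K ∨ S) is falsified — contradiction.
Both cases fail, so the formula is unsatisfiable.

The formula is unsatisfiable.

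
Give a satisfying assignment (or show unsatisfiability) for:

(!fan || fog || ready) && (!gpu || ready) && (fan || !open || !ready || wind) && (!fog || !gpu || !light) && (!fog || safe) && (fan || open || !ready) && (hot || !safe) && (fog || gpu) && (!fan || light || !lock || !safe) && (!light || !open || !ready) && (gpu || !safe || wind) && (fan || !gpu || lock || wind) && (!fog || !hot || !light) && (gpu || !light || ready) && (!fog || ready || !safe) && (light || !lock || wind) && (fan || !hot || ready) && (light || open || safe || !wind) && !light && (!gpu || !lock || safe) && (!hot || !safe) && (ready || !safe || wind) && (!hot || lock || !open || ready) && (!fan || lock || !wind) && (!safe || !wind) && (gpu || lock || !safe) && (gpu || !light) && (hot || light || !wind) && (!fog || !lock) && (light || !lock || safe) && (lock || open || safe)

Unit clause (!light) forces light = False.
Set hot = True.
  then (!hot || !safe) forces safe = False.
  then (light || !lock || safe) forces lock = False.
  then (lock || open || safe) forces open = True.
  then (!fog || safe) forces fog = False.
  then (fog || gpu) forces gpu = True.
  then (!hot || lock || !open || ready) forces ready = True.
Set wind = True.
  then (!fan || lock || !wind) forces fan = False.
All clauses satisfied.

hot = True; light = False; ready = True; open = True; lock = False; wind = True; fog = False; safe = False; gpu = True; fan = False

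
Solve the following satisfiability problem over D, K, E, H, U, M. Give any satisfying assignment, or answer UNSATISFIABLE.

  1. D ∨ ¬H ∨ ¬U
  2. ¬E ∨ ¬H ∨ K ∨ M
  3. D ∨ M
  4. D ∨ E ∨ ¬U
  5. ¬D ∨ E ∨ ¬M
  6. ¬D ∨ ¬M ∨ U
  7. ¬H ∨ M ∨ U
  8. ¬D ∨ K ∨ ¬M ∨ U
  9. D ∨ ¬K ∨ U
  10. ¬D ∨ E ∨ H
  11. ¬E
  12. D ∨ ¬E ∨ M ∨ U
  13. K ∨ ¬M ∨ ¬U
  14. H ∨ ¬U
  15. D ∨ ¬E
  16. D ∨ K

Unit clause (¬E) forces E = False.
Try D = False:
  (D ∨ M) forces M = True.
  (D ∨ E ∨ ¬U) forces U = False.
  (D ∨ ¬K ∨ U) forces K = False.
  clause (D ∨ K) is falsified — backtrack.
So D = True.
  then (¬D ∨ E ∨ ¬M) forces M = False.
  then (¬D ∨ E ∨ H) forces H = True.
  then (¬H ∨ M ∨ U) forces U = True.
Set K = False.
All clauses satisfied.

D = True, K = False, E = False, H = True, U = True, M = False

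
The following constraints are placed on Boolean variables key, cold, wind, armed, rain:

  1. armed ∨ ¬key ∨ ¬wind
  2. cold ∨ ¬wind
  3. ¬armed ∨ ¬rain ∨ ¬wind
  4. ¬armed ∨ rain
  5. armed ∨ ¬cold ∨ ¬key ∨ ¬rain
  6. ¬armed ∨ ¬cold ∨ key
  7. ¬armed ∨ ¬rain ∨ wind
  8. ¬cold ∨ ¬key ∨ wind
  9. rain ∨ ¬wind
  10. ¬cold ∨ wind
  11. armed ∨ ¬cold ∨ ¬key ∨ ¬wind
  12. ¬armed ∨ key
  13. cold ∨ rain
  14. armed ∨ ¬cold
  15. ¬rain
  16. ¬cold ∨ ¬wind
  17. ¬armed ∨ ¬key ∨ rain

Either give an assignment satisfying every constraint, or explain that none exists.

Case cold = True:
  (¬cold ∨ wind) forces wind = True.
  Clause (¬cold ∨ ¬wind) is falsified — contradiction.
Case cold = False:
  (cold ∨ ¬wind) forces wind = False.
  (cold ∨ rain) forces rain = True.
  Clause (¬rain) is falsified — contradiction.
Both cases fail, so the formula is unsatisfiable.

UNSATISFIABLE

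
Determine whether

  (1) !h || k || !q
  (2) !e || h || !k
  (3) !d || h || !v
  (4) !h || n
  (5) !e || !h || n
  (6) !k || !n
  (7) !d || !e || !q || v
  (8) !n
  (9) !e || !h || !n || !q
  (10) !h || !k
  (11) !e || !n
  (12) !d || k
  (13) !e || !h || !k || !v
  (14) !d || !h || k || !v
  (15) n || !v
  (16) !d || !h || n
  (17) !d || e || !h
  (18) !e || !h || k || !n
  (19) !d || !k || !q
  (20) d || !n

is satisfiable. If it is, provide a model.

d = False, h = False, q = True, n = False, k = True, v = False, e = False

Unit clause (!n) forces n = False.
In (n || !v) only !v is left, so v = False.
In (!h || n) only !h is left, so h = False.
Set d = False.
Set q = True.
Set k = True.
  then (!e || h || !k) forces e = False.
All clauses satisfied.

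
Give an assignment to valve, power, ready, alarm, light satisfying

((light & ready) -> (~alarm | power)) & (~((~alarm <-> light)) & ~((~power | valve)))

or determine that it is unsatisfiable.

valve=F, power=T, ready=F, alarm=F, light=F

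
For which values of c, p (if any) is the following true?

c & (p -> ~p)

c = True, p = False

  p -> ~p = True
    ~p = True
Both conjuncts True, so the formula holds.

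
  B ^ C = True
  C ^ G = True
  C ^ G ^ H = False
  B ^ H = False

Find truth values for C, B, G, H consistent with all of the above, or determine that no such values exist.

C=F, B=T, G=T, H=T

B ^ C = T ^ F = True ✓
C ^ G = F ^ T = True ✓
C ^ G ^ H = F ^ T ^ T = False ✓
B ^ H = T ^ T = False ✓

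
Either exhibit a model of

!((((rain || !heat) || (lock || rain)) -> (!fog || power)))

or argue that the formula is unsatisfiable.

heat: False, fog: True, power: False, lock: True, rain: False

  !((((rain || !heat) || (lock || rain)) -> (!fog || power))) = True
    ((rain || !heat) || (lock || rain)) -> (!fog || power) = False
      (rain || !heat) || (lock || rain) = True
        rain || !heat = True
          !heat = True
        lock || rain = True
      !fog || power = False
        !fog = False
The formula evaluates to True.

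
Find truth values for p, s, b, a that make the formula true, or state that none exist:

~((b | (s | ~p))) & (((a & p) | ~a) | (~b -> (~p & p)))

p=T; s=F; b=F; a=F

  ~((b | (s | ~p))) = True
    b | (s | ~p) = False
      s | ~p = False
        ~p = False
  ((a & p) | ~a) | (~b -> (~p & p)) = True
    (a & p) | ~a = True
      a & p = False
      ~a = True
    ~b -> (~p & p) = False
      ~b = True
      ~p & p = False
        ~p = False
Both conjuncts True, so the formula holds.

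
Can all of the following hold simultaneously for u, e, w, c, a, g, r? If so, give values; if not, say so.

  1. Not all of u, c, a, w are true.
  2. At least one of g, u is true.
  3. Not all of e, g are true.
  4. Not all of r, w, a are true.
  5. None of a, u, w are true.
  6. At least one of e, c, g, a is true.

u: False, e: False, w: False, c: True, a: False, g: True, r: True

  (1) {u, c, a, w}: 1/4 true — not all ✓
  (2) {g, u}: 1 true — at least one ✓
  (3) {e, g}: 1/2 true — not all ✓
  (4) {r, w, a}: 1/3 true — not all ✓
  (5) {a, u, w}: 0 true — none ✓
  (6) {e, c, g, a}: 2 true — at least one ✓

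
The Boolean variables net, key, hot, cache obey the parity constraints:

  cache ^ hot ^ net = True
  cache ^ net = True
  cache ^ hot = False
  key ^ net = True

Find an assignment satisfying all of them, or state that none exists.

net = True; key = False; hot = False; cache = False

cache ^ hot ^ net = F ^ F ^ T = True ✓
cache ^ net = F ^ T = True ✓
cache ^ hot = F ^ F = False ✓
key ^ net = F ^ T = True ✓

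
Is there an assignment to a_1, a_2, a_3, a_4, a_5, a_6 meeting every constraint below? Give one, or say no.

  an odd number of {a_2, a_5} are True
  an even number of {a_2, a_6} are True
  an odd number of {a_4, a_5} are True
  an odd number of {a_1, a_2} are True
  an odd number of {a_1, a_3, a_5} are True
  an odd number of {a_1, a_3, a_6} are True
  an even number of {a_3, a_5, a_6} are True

The formula is unsatisfiable.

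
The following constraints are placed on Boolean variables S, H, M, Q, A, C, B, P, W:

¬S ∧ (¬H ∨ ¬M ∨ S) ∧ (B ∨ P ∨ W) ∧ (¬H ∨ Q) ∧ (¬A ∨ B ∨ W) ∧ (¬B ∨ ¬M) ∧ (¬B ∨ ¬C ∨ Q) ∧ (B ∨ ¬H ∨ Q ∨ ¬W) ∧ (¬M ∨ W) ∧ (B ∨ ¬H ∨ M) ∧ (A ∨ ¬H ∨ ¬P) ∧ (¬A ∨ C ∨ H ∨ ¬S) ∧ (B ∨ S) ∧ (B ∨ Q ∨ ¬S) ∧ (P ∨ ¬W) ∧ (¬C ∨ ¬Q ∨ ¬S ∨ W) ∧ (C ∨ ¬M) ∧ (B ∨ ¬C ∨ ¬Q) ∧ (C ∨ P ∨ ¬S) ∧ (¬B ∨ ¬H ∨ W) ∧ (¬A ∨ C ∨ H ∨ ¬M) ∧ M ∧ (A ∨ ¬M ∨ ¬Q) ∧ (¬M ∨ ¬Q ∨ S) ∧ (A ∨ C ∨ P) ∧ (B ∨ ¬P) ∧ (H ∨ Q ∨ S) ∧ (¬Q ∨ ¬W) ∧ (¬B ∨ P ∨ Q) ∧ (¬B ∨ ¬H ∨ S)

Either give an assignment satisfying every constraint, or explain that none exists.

No satisfying assignment exists.

Case S = True:
  Clause (¬S) is falsified — contradiction.
Case S = False:
  (B ∨ S) forces B = True.
  (¬B ∨ ¬M) forces M = False.
  Clause (M) is falsified — contradiction.
Both cases fail, so the formula is unsatisfiable.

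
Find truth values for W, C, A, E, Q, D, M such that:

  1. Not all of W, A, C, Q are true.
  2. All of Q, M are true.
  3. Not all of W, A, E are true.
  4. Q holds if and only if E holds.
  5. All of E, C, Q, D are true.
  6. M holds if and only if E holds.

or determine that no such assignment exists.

W: False, C: True, A: True, E: True, Q: True, D: True, M: True

  (1) {W, A, C, Q}: 3/4 true — not all ✓
  (2) {Q, M}: all 2 true ✓
  (3) {W, A, E}: 2/3 true — not all ✓
  (4) Q=T, E=T — same ✓
  (5) {E, C, Q, D}: all 4 true ✓
  (6) M=T, E=T — same ✓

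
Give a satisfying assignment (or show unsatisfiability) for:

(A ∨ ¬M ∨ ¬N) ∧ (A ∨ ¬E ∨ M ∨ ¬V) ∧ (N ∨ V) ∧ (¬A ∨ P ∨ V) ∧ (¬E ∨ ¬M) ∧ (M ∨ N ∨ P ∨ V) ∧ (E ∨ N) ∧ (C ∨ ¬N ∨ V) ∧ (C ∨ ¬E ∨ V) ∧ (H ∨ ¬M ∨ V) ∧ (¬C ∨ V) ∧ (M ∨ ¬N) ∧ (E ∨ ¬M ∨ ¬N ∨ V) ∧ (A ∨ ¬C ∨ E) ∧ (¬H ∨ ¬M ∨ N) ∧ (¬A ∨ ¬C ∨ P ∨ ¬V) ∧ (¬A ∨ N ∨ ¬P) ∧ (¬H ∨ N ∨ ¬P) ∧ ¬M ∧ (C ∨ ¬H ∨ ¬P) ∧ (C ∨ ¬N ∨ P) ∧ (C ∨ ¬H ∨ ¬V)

Unit clause (¬M) forces M = False.
In (M ∨ ¬N) only ¬N is left, so N = False.
In (N ∨ V) only V is left, so V = True.
In (E ∨ N) only E is left, so E = True.
In (A ∨ ¬E ∨ M ∨ ¬V) only A is left, so A = True.
In (¬A ∨ N ∨ ¬P) only ¬P is left, so P = False.
In (¬A ∨ ¬C ∨ P ∨ ¬V) only ¬C is left, so C = False.
In (C ∨ ¬H ∨ ¬V) only ¬H is left, so H = False.
All clauses satisfied.

N = False, V = True, M = False, P = False, E = True, A = True, C = False, H = False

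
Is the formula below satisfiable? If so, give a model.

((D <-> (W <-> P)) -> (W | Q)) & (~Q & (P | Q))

W = True, Q = False, D = False, P = True

  (D <-> (W <-> P)) -> (W | Q) = True
    D <-> (W <-> P) = False
      W <-> P = True
    W | Q = True
  ~Q & (P | Q) = True
    ~Q = True
    P | Q = True
Both conjuncts True, so the formula holds.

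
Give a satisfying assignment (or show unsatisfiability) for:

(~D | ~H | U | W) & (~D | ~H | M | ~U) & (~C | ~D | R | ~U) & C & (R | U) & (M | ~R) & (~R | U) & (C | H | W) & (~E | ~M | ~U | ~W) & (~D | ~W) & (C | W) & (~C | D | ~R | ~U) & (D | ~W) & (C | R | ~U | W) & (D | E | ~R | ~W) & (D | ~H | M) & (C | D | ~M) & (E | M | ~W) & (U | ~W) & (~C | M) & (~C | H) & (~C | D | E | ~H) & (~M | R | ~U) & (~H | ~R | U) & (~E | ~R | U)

U = True, W = False, D = True, E = False, C = True, M = True, R = True, H = True

Unit clause (C) forces C = True.
In (~C | M) only M is left, so M = True.
In (~C | H) only H is left, so H = True.
Try U = False:
  (R | U) forces R = True.
  clause (~R | U) is falsified — backtrack.
So U = True.
  then (~M | R | ~U) forces R = True.
  then (~C | D | ~R | ~U) forces D = True.
  then (~D | ~W) forces W = False.
Set E = False.
All clauses satisfied.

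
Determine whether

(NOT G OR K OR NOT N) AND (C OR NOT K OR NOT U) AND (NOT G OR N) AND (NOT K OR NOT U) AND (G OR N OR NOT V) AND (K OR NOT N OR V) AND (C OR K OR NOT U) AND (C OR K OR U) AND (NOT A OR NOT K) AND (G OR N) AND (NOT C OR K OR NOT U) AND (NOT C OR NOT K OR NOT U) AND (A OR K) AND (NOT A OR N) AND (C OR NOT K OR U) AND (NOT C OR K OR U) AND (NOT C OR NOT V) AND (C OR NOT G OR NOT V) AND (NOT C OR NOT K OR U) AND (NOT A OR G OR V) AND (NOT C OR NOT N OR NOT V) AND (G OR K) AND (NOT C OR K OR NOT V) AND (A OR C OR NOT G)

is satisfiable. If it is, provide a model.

Unsatisfiable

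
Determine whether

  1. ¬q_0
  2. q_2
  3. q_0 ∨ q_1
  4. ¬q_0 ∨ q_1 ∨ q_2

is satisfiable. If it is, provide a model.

Unit clause (¬q_0) forces q_0 = False.
Unit clause (q_2) forces q_2 = True.
In (q_0 ∨ q_1) only q_1 is left, so q_1 = True.
Check each clause:
  (¬q_0): ¬q_0 holds.
  (q_2): q_2 holds.
  (q_0 ∨ q_1): q_1 holds.
  (¬q_0 ∨ q_1 ∨ q_2): ¬q_0 holds.
All clauses satisfied.

q_0 = False; q_1 = True; q_2 = True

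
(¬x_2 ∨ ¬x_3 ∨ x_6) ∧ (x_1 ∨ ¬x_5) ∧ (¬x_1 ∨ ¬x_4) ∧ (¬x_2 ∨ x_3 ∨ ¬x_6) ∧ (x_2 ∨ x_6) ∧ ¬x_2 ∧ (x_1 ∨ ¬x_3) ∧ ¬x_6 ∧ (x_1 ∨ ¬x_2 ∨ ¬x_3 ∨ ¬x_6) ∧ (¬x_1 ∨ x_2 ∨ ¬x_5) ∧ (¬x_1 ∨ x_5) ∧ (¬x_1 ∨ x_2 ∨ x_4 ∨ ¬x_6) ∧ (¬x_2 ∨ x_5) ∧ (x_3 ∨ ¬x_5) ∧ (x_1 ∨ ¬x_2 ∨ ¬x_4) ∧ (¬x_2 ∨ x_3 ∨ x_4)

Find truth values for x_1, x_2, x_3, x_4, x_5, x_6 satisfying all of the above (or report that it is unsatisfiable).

Case x_2 = True:
  Clause (¬x_2) is falsified — contradiction.
Case x_2 = False:
  (x_2 ∨ x_6) forces x_6 = True.
  Clause (¬x_6) is falsified — contradiction.
Both cases fail, so the formula is unsatisfiable.

The formula is unsatisfiable.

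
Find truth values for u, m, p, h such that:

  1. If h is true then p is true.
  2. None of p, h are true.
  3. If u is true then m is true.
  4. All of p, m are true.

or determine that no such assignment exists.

UNSATISFIABLE

Case p = True:
  Constraint (2) is violated (p=T) — contradiction.
Case p = False:
  Constraint (4) is violated (p=F) — contradiction.
Both cases fail — unsatisfiable.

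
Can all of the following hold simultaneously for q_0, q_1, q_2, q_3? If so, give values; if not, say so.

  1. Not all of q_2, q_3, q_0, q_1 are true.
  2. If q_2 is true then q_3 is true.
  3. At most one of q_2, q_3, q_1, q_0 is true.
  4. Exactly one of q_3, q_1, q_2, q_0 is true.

q_0 = False, q_1 = False, q_2 = False, q_3 = True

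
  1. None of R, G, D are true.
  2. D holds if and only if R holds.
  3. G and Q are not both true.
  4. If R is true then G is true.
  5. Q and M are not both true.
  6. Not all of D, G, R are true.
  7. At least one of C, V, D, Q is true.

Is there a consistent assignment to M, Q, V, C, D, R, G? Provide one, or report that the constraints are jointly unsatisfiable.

M = True; Q = False; V = True; C = True; D = False; R = False; G = False

  (1) {R, G, D}: 0 true — none ✓
  (2) D=F, R=F — same ✓
  (3) G=F, Q=F — not both ✓
  (4) R=F ⇒ G: vacuous ✓
  (5) Q=F, M=T — not both ✓
  (6) {D, G, R}: 0/3 true — not all ✓
  (7) {C, V, D, Q}: 2 true — at least one ✓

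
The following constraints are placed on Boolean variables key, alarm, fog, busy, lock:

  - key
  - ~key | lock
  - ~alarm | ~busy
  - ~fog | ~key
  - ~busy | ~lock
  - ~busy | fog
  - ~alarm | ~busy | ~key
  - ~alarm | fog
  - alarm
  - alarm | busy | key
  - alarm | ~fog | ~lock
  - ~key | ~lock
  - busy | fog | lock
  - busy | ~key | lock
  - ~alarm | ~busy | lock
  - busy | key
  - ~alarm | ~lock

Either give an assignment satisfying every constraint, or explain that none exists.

The formula is unsatisfiable.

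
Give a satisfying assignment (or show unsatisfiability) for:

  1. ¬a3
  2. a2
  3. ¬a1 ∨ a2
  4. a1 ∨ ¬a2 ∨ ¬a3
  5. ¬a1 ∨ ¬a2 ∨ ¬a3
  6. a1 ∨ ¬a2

Unit clause (¬a3) forces a3 = False.
Unit clause (a2) forces a2 = True.
In (a1 ∨ ¬a2) only a1 is left, so a1 = True.
Check each clause:
  (¬a3): ¬a3 holds.
  (a2): a2 holds.
  (¬a1 ∨ a2): a2 holds.
  (a1 ∨ ¬a2 ∨ ¬a3): a1 holds.
  (¬a1 ∨ ¬a2 ∨ ¬a3): ¬a3 holds.
  (a1 ∨ ¬a2): a1 holds.
All clauses satisfied.

a1 = True, a2 = True, a3 = False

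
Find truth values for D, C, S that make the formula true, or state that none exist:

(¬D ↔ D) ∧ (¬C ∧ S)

The conjunct ¬D ↔ D is unsatisfiable on its own:
  D=F: evaluates to False.
  D=T: evaluates to False.
So the whole conjunction is unsatisfiable.

Unsatisfiable — no assignment works.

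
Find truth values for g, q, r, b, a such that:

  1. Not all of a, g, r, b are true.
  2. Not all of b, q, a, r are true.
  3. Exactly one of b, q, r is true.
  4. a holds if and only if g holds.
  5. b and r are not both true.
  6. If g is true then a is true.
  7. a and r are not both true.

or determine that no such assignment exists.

g = False, q = True, r = False, b = False, a = False

  (1) {a, g, r, b}: 0/4 true — not all ✓
  (2) {b, q, a, r}: 1/4 true — not all ✓
  (3) {b, q, r}: 1 true — exactly one ✓
  (4) a=F, g=F — same ✓
  (5) b=F, r=F — not both ✓
  (6) g=F ⇒ a: vacuous ✓
  (7) a=F, r=F — not both ✓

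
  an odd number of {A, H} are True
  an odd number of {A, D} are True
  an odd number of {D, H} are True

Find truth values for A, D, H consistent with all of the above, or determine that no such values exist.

UNSATISFIABLE

Adding constraints 1, 2, 3 mod 2: every variable appears an even number of times on the left, so the left side is 0.
But the right sides sum to 1 (mod 2). 0 ≠ 1 — the system is inconsistent.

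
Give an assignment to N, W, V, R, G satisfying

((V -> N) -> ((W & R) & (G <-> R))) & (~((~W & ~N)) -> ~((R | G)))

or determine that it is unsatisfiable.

N = False; W = False; V = True; R = True; G = False

  (V -> N) -> ((W & R) & (G <-> R)) = True
    V -> N = False
    (W & R) & (G <-> R) = False
      W & R = False
      G <-> R = False
  ~((~W & ~N)) -> ~((R | G)) = True
    ~((~W & ~N)) = False
      ~W & ~N = True
        ~W = True
        ~N = True
    ~((R | G)) = False
      R | G = True
Both conjuncts True, so the formula holds.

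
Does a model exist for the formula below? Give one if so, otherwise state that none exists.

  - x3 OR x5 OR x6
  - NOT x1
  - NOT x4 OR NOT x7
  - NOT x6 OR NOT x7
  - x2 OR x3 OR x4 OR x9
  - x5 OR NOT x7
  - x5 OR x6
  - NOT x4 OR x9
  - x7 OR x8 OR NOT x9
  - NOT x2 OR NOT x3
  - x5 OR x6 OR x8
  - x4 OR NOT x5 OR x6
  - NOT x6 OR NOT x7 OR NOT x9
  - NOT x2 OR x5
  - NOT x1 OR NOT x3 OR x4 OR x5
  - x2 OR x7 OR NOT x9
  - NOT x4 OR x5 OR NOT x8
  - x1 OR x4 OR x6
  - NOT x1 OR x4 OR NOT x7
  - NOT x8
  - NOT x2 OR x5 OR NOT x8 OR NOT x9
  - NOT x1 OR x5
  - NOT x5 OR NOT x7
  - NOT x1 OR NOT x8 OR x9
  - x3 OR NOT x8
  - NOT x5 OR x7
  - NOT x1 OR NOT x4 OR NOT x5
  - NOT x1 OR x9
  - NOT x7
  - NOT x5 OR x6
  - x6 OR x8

Unit clause (NOT x1) forces x1 = False.
Unit clause (NOT x8) forces x8 = False.
Unit clause (NOT x7) forces x7 = False.
In (x6 OR x8) only x6 is left, so x6 = True.
In (x7 OR x8 OR NOT x9) only NOT x9 is left, so x9 = False.
In (NOT x5 OR x7) only NOT x5 is left, so x5 = False.
In (NOT x4 OR x9) only NOT x4 is left, so x4 = False.
In (NOT x2 OR x5) only NOT x2 is left, so x2 = False.
In (x2 OR x3 OR x4 OR x9) only x3 is left, so x3 = True.
All clauses satisfied.

x1 = False, x2 = False, x3 = True, x4 = False, x5 = False, x6 = True, x7 = False, x8 = False, x9 = False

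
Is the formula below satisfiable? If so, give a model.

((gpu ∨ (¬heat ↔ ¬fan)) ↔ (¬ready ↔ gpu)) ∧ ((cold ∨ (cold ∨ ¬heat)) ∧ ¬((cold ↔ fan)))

heat=T, cold=T, ready=F, gpu=F, fan=F

  (gpu ∨ (¬heat ↔ ¬fan)) ↔ (¬ready ↔ gpu) = True
    gpu ∨ (¬heat ↔ ¬fan) = False
      ¬heat ↔ ¬fan = False
        ¬heat = False
        ¬fan = True
    ¬ready ↔ gpu = False
      ¬ready = True
  (cold ∨ (cold ∨ ¬heat)) ∧ ¬((cold ↔ fan)) = True
    cold ∨ (cold ∨ ¬heat) = True
      cold ∨ ¬heat = True
        ¬heat = False
    ¬((cold ↔ fan)) = True
      cold ↔ fan = False
Both conjuncts True, so the formula holds.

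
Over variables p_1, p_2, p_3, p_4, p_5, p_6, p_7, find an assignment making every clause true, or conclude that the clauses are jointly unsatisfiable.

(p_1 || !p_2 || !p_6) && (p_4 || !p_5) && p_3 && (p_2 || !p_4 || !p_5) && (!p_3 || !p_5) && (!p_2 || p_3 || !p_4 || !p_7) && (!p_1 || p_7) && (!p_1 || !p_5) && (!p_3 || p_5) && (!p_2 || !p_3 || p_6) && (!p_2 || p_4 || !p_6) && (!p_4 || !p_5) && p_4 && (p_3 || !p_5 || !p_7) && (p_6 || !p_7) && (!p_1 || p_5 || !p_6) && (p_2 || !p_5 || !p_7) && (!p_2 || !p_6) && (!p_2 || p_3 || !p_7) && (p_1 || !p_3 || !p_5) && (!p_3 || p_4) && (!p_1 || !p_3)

Case p_3 = True:
  (!p_3 || !p_5) forces p_5 = False.
  Clause (!p_3 || p_5) is falsified — contradiction.
Case p_3 = False:
  Clause (p_3) is falsified — contradiction.
Both cases fail, so the formula is unsatisfiable.

Unsatisfiable — no assignment works.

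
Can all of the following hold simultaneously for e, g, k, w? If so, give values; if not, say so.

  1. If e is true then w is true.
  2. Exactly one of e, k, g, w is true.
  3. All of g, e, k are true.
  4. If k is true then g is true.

No satisfying assignment exists.

Case e = True:
  (1) with e=T forces w = True.
  Constraint (2) is violated (e=T, w=T) — contradiction.
Case e = False:
  Constraint (3) is violated (e=F) — contradiction.
Both cases fail — unsatisfiable.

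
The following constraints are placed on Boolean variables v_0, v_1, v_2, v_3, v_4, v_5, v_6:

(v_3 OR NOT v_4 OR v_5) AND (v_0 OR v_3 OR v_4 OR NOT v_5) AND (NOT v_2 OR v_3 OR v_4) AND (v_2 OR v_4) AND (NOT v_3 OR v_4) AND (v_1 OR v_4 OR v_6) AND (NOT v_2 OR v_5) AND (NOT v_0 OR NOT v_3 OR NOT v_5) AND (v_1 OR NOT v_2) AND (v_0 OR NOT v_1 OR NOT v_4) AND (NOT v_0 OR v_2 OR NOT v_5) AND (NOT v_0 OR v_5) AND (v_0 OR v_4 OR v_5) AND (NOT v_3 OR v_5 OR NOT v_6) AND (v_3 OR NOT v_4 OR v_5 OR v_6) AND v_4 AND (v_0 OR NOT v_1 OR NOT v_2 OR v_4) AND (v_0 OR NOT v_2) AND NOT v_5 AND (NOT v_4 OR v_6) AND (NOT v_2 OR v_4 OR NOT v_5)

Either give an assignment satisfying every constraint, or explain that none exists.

No satisfying assignment exists.

Case v_6 = True:
  (v_4) forces v_4 = True.
  (NOT v_5) forces v_5 = False.
  (v_3 OR NOT v_4 OR v_5) forces v_3 = True.
  Clause (NOT v_3 OR v_5 OR NOT v_6) is falsified — contradiction.
Case v_6 = False:
  (v_4) forces v_4 = True.
  Clause (NOT v_4 OR v_6) is falsified — contradiction.
Both cases fail, so the formula is unsatisfiable.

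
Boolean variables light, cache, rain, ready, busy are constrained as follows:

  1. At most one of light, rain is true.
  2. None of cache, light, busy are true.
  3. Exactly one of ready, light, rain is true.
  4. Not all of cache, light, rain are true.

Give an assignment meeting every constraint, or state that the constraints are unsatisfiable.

light = False, cache = False, rain = False, ready = True, busy = False

  (1) {light, rain}: 0 true — at most one ✓
  (2) {cache, light, busy}: 0 true — none ✓
  (3) {ready, light, rain}: 1 true — exactly one ✓
  (4) {cache, light, rain}: 0/3 true — not all ✓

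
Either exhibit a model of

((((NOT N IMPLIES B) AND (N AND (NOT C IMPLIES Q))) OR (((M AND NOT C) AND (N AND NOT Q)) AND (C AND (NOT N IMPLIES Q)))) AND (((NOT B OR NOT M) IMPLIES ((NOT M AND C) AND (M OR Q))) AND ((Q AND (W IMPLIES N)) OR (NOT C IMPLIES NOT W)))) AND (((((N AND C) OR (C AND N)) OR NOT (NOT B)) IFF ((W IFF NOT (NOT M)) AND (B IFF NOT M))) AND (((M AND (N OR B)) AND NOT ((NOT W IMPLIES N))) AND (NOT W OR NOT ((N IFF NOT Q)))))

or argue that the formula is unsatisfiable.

Case N = True: the conjunct NOT ((NOT W IMPLIES N)) becomes NOT ((NOT W IMPLIES True)) = False.
Case N = False: the conjunct ((NOT N IMPLIES B) AND (N AND (NOT C IMPLIES Q))) OR (((M AND NOT C) AND (N AND NOT Q)) AND (C AND (NOT N IMPLIES Q))) becomes (B AND False) OR (False AND (C AND Q)) = False.
Both cases fail — unsatisfiable.

Unsatisfiable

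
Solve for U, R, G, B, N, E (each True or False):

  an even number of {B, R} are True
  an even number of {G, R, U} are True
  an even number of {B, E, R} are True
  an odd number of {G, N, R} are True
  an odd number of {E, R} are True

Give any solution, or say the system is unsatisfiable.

U = False; R = True; G = True; B = True; N = True; E = False

{B, R}: 2 true → even ✓
{G, R, U}: 2 true → even ✓
{B, E, R}: 2 true → even ✓
{G, N, R}: 3 true → odd ✓
{E, R}: 1 true → odd ✓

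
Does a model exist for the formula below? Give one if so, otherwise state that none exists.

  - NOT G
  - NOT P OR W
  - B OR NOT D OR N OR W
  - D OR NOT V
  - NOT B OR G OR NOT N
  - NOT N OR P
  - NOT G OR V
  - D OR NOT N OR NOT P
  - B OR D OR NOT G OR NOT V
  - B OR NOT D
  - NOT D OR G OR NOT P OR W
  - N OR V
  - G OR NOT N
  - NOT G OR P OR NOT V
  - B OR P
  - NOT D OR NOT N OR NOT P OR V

V: True; G: False; D: True; N: False; B: True; W: True; P: False

Unit clause (NOT G) forces G = False.
In (G OR NOT N) only NOT N is left, so N = False.
In (N OR V) only V is left, so V = True.
In (D OR NOT V) only D is left, so D = True.
In (B OR NOT D) only B is left, so B = True.
Set W = True.
Set P = False.
All clauses satisfied.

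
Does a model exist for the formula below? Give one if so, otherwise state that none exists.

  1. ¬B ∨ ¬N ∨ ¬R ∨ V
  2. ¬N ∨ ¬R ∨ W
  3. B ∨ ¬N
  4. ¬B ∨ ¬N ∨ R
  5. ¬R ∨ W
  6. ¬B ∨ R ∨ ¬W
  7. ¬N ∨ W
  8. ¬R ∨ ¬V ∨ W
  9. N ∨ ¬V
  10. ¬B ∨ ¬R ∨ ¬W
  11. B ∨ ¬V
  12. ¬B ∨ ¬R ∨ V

Set V = False.
Try N = True:
  (B ∨ ¬N) forces B = True.
  (¬B ∨ ¬N ∨ ¬R ∨ V) forces R = False.
  clause (¬B ∨ ¬N ∨ R) is falsified — backtrack.
So N = False.
Set R = True.
  then (¬R ∨ W) forces W = True.
  then (¬B ∨ ¬R ∨ ¬W) forces B = False.
All clauses satisfied.

V=F; N=F; R=T; B=F; W=T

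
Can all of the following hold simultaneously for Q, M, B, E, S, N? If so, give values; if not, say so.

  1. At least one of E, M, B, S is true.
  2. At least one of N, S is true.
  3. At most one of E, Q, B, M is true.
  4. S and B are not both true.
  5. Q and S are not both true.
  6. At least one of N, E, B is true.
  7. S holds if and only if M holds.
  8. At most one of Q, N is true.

Q: False; M: False; B: False; E: True; S: False; N: True

  (1) {E, M, B, S}: 1 true — at least one ✓
  (2) {N, S}: 1 true — at least one ✓
  (3) {E, Q, B, M}: 1 true — at most one ✓
  (4) S=F, B=F — not both ✓
  (5) Q=F, S=F — not both ✓
  (6) {N, E, B}: 2 true — at least one ✓
  (7) S=F, M=F — same ✓
  (8) {Q, N}: 1 true — at most one ✓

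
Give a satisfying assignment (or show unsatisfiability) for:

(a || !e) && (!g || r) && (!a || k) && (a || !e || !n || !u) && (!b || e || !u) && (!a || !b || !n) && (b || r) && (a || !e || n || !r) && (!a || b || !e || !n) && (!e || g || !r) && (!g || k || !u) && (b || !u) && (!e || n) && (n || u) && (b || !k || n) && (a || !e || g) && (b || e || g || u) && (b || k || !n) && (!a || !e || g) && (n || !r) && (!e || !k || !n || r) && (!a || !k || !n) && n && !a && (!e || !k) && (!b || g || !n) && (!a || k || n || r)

a = False; e = False; b = True; u = False; r = True; g = True; k = True; n = True

Unit clause (n) forces n = True.
Unit clause (!a) forces a = False.
In (a || !e) only !e is left, so e = False.
Set b = True.
  then (!b || e || !u) forces u = False.
  then (!b || g || !n) forces g = True.
  then (!g || r) forces r = True.
Set k = True.
All clauses satisfied.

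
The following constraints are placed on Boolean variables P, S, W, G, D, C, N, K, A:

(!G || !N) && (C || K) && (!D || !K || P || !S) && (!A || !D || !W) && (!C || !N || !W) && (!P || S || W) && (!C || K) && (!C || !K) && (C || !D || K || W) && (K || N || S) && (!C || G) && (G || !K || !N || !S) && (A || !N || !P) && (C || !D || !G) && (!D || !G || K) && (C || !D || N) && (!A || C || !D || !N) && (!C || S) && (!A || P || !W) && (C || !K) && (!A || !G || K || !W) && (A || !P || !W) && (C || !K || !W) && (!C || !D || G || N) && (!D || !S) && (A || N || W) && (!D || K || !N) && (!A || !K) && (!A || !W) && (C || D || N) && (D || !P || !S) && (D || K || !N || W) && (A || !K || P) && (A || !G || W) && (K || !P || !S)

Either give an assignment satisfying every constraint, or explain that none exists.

The formula is unsatisfiable.

Case C = True:
  (!C || K) forces K = True.
  Clause (!C || !K) is falsified — contradiction.
Case C = False:
  (C || K) forces K = True.
  Clause (C || !K) is falsified — contradiction.
Both cases fail, so the formula is unsatisfiable.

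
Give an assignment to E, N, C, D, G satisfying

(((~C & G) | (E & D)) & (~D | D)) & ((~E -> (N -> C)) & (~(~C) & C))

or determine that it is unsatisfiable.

E=T, N=T, C=T, D=T, G=F

  ((~C & G) | (E & D)) & (~D | D) = True
    (~C & G) | (E & D) = True
      ~C & G = False
        ~C = False
      E & D = True
    ~D | D = True
      ~D = False
  (~E -> (N -> C)) & (~(~C) & C) = True
    ~E -> (N -> C) = True
      ~E = False
      N -> C = True
    ~(~C) & C = True
      ~(~C) = True
        ~C = False
Both conjuncts True, so the formula holds.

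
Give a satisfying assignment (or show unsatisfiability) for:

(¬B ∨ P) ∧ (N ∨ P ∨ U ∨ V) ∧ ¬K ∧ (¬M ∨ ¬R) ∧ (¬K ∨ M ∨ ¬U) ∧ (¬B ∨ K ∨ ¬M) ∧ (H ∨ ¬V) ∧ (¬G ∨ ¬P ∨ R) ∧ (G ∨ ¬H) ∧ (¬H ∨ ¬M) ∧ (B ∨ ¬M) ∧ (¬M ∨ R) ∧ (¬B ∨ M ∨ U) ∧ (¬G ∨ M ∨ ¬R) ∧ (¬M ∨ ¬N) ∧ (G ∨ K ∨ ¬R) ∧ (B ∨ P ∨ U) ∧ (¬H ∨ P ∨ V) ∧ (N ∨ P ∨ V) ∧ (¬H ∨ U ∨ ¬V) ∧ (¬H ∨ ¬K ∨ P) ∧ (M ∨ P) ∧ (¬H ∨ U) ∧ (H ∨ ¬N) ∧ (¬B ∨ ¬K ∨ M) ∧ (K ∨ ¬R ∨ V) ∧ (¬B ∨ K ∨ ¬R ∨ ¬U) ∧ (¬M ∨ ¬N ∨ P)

Unit clause (¬K) forces K = False.
Try P = False:
  (¬B ∨ P) forces B = False.
  (B ∨ ¬M) forces M = False.
  clause (M ∨ P) is falsified — backtrack.
So P = True.
Set M = False.
Set N = False.
Set B = False.
Try H = True:
  (G ∨ ¬H) forces G = True.
  (¬G ∨ ¬P ∨ R) forces R = True.
  clause (¬G ∨ M ∨ ¬R) is falsified — backtrack.
So H = False.
  then (H ∨ ¬V) forces V = False.
  then (K ∨ ¬R ∨ V) forces R = False.
  then (¬G ∨ ¬P ∨ R) forces G = False.
Set U = True.
All clauses satisfied.

P=T; M=F; N=F; B=F; H=F; U=T; K=F; R=F; G=F; V=F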